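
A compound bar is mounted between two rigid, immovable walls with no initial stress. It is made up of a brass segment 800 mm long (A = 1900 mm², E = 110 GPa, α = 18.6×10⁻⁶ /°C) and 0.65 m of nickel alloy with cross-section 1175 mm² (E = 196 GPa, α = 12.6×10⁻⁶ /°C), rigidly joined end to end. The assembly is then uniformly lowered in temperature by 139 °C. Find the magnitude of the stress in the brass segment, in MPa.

Free thermal contraction of the whole bar: Σ αᵢΔT Lᵢ = 18.6×10⁻⁶×139×800 + 12.6×10⁻⁶×139×650 = 3.207 mm.
The rigid supports impose zero overall length change; the single axial force P common to all segments must satisfy P Σ Lᵢ/(AᵢEᵢ) = δ_free.
Σ Lᵢ/(AᵢEᵢ) = 800/(1900×110×10³) + 650/(1175×196×10³) = 6.65×10⁻⁶ mm/N.
P = 3.207 / 6.65×10⁻⁶ = 482200 N = 482.2 kN, tensile.
σ_{brass} = P / A = 482200 / 1900 = 253.8 MPa.

σ ≈ 254 MPa (tensile)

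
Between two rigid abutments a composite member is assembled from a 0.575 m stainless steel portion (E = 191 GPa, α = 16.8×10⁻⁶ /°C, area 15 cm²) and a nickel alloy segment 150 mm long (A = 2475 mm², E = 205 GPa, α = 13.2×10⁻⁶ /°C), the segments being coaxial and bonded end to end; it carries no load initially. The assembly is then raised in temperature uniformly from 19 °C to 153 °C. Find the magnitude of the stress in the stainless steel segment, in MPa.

Free thermal expansion of the whole bar: Σ αᵢΔT Lᵢ = 16.8×10⁻⁶×134×575 + 13.2×10⁻⁶×134×150 = 1.56 mm.
The rigid supports impose zero overall length change; the single axial force P common to all segments must satisfy P Σ Lᵢ/(AᵢEᵢ) = δ_free.
Σ Lᵢ/(AᵢEᵢ) = 575/(1500×191×10³) + 150/(2475×205×10³) = 2.303×10⁻⁶ mm/N.
Hence P = δ_free / Σ(L/AE) = 1.56/2.303×10⁻⁶ = 677.4 kN (compressive).
σ_{stainless steel} = P / A = 677400 / 1500 = 451.6 MPa.

σ ≈ 452 MPa (compressive)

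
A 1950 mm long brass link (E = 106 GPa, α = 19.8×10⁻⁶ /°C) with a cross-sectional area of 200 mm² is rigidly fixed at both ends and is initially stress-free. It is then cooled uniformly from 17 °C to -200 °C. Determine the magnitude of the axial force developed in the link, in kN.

P ≈ 91.1 kN (tensile)

Full restraint means ε = 0, so the stress is σ = EαΔT = 106×10³ × 19.8×10⁻⁶ × 217 = 455.4 MPa.
Axial force P = σA = 455.4 × 200 = 91090 N = 91.09 kN, tensile.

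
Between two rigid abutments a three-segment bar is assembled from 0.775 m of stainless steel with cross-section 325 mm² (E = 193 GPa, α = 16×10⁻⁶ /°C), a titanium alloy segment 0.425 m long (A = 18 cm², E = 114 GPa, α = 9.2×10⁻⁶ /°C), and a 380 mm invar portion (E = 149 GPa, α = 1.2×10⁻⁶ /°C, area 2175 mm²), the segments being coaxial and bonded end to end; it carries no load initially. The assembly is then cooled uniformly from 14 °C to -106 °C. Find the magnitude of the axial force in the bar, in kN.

P ≈ 129 kN (tensile)

Free thermal contraction of the whole bar: Σ αᵢΔT Lᵢ = 16×10⁻⁶×120×775 + 9.2×10⁻⁶×120×425 + 1.2×10⁻⁶×120×380 = 2.012 mm.
The walls prevent any net length change, so an axial force P (same in every segment) develops. Compatibility: P · Σ Lᵢ/(AᵢEᵢ) = δ_free.
The series flexibility is Σ Lᵢ/(AᵢEᵢ) = 775/(325×193×10³) + 425/(1800×114×10³) + 380/(2175×149×10³) = 1.56×10⁻⁵ mm/N.
So P = 2.012 / 1.56×10⁻⁵ = 129 kN, tensile.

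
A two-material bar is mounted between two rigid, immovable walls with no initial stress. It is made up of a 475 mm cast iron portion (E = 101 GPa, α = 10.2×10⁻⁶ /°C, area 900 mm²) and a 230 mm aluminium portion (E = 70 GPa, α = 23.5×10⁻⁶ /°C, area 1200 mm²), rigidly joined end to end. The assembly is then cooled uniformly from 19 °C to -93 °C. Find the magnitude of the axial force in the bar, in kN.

If the supports were absent, the total length change would be Σ αᵢΔT Lᵢ = 10.2×10⁻⁶×112×475 + 23.5×10⁻⁶×112×230 = 1.148 mm.
Since the ends are fixed, an axial force P builds up, equal in every segment, with P · Σ Lᵢ/(AᵢEᵢ) = δ_free.
The series flexibility is Σ Lᵢ/(AᵢEᵢ) = 475/(900×101×10³) + 230/(1200×70×10³) = 7.964×10⁻⁶ mm/N.
So P = 1.148 / 7.964×10⁻⁶ = 144.2 kN, tensile.

P ≈ 144 kN (tensile)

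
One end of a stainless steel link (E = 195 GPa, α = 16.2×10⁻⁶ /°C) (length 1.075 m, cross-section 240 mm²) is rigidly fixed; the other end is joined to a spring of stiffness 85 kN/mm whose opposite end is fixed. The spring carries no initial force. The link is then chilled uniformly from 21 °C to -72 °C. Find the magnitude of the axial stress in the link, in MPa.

The unrestrained thermal change is αΔT L = 16.2×10⁻⁶ × 93 × 1075 = 1.62 mm.
With a force P in the spring, the elastic change of the link is PL/(AE) and that of the spring is P/k; compatibility requires their sum to equal δ_free.
So P = δ_free / [L/(AE) + 1/k] = 1.62 / [ 1075/(240×195×10³) + 1/(85×10³) ].
P = 1.62 / 3.473×10⁻⁵ = 46630 N.
σ = P/A = 46630/240 = 194.3 MPa.

σ ≈ 194 MPa (tensile)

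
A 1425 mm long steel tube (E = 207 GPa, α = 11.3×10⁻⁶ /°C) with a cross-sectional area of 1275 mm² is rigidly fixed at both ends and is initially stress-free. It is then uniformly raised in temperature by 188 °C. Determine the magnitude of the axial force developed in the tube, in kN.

P ≈ 561 kN (compressive)

Full restraint means ε = 0, so the stress is σ = EαΔT = 207×10³ × 11.3×10⁻⁶ × 188 = 439.8 MPa.
P = AEαΔT = 1275 × 207×10³ × 11.3×10⁻⁶ × 188 = 560.7 kN (compressive).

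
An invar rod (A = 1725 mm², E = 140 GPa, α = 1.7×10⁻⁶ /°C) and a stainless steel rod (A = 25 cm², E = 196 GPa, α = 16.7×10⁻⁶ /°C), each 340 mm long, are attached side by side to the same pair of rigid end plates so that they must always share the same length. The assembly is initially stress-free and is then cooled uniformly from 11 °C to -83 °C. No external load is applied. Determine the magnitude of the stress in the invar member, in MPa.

σ ≈ 132 MPa (compressive)

Both members must finish at the same length. With the larger α, the stainless steel tends to over-contract; the plates restrain it, putting the stainless steel in tension and the invar in compression. With no external load the two internal forces are equal and opposite, magnitude P.
Compatibility of the two members (thermal + elastic change equal): (α₁ − α₂)ΔT = P·[1/(A₁E₁) + 1/(A₂E₂)].
|α₁ − α₂|·ΔT = 15×10⁻⁶ × 94 = 0.00141.
1/(A₁E₁) + 1/(A₂E₂) = 1/(1725×140×10³) + 1/(2500×196×10³) = 6.182×10⁻⁹ N⁻¹.
So P = 0.00141 / 6.182×10⁻⁹ = 228.1 kN.
σ_{invar} = P/A₁ = 228100/1725 = 132.2 MPa, compressive.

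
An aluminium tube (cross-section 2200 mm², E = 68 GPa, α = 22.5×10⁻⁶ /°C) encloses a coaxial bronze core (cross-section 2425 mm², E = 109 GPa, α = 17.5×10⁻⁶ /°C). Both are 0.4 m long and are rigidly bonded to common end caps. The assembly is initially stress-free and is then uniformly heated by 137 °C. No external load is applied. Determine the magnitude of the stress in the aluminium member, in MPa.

The aluminium has the larger α, so on heating it would change length more than the bronze if both were free. The rigid plates force a common final length, so the aluminium is put into compression and the bronze into tension, with equal and opposite forces P (no external load).
Setting the final lengths equal and cancelling L: (α₁ − α₂)ΔT = P/(A₁E₁) + P/(A₂E₂).
|α₁ − α₂|·ΔT = 5×10⁻⁶ × 137 = 0.000685.
1/(A₁E₁) + 1/(A₂E₂) = 1/(2200×68×10³) + 1/(2425×109×10³) = 1.047×10⁻⁸ N⁻¹.
So P = 0.000685 / 1.047×10⁻⁸ = 65.44 kN.
σ_{aluminium} = P/A₁ = 65440/2200 = 29.75 MPa, compressive.

σ ≈ 29.7 MPa (compressive)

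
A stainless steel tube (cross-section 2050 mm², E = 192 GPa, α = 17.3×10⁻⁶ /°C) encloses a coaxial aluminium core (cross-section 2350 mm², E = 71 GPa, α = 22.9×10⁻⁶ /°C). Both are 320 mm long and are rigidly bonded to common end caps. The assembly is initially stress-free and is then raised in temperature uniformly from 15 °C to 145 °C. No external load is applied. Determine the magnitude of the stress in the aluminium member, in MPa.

Equilibrium of a rigid end plate with no external load gives equal and opposite internal forces ±P in the two members. Since α_{aluminium} > α_{stainless steel}, heating drives the aluminium into compression and the stainless steel into tension.
Setting the final lengths equal and cancelling L: (α₁ − α₂)ΔT = P/(A₁E₁) + P/(A₂E₂).
|α₁ − α₂|·ΔT = 5.6×10⁻⁶ × 130 = 0.000728.
1/(A₁E₁) + 1/(A₂E₂) = 1/(2050×192×10³) + 1/(2350×71×10³) = 8.534×10⁻⁹ N⁻¹.
P = 0.000728 / 8.534×10⁻⁹ = 85310 N = 85.31 kN.
σ_{aluminium} = P/A₂ = 85310/2350 = 36.3 MPa, compressive.

σ ≈ 36.3 MPa (compressive)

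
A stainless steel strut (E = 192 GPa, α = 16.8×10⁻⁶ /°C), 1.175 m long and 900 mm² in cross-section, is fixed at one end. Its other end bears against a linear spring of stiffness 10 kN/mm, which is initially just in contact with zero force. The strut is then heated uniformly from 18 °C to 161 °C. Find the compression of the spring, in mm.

δ ≈ 2.64 mm

The unrestrained thermal change is αΔT L = 16.8×10⁻⁶ × 143 × 1175 = 2.823 mm.
Let P be the compressive force at the spring. The strut shortens elastically by PL/(AE) and the spring compresses by P/k; together these equal δ_free.
So P = δ_free / [L/(AE) + 1/k] = 2.823 / [ 1175/(900×192×10³) + 1/(10×10³) ].
P = 2.823 / 0.0001068 = 26430 N.
Spring compression = P/k = 26430/(10×10³) = 2.643 mm.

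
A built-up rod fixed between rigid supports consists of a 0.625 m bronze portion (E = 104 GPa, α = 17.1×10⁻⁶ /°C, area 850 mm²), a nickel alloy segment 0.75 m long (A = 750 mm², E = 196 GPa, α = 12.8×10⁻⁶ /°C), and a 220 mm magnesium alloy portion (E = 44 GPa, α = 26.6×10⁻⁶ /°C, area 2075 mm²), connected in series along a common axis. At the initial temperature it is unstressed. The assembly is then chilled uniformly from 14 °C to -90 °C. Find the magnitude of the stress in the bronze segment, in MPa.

If the supports were absent, the total length change would be Σ αᵢΔT Lᵢ = 17.1×10⁻⁶×104×625 + 12.8×10⁻⁶×104×750 + 26.6×10⁻⁶×104×220 = 2.719 mm.
The rigid supports impose zero overall length change; the single axial force P common to all segments must satisfy P Σ Lᵢ/(AᵢEᵢ) = δ_free.
The series flexibility is Σ Lᵢ/(AᵢEᵢ) = 625/(850×104×10³) + 750/(750×196×10³) + 220/(2075×44×10³) = 1.458×10⁻⁵ mm/N.
Hence P = δ_free / Σ(L/AE) = 2.719/1.458×10⁻⁵ = 186.4 kN (tensile).
σ_{bronze} = P / A = 186400 / 850 = 219.3 MPa.

σ ≈ 219 MPa (tensile)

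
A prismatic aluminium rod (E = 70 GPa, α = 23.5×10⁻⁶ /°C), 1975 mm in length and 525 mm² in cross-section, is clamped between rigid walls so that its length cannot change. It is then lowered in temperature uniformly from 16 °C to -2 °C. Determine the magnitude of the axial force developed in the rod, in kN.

The ends cannot move, so σ = EαΔT = 70×10³ × 23.5×10⁻⁶ × 18 = 29.61 MPa.
Then P = σA = 29.61 × 525 mm² = 15.55 kN, tensile.

P ≈ 15.5 kN (tensile)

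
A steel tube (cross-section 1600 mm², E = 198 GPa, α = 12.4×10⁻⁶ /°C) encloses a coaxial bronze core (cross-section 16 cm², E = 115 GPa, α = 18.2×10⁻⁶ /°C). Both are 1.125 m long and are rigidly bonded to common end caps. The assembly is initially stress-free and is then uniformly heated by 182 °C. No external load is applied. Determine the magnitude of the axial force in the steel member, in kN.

P ≈ 123 kN (tensile in the steel)

The bronze has the larger α, so on heating it would change length more than the steel if both were free. The rigid plates force a common final length, so the bronze is put into compression and the steel into tension, with equal and opposite forces P (no external load).
Setting the final lengths equal and cancelling L: (α₁ − α₂)ΔT = P/(A₁E₁) + P/(A₂E₂).
|α₁ − α₂|·ΔT = 5.8×10⁻⁶ × 182 = 0.001056.
1/(A₁E₁) + 1/(A₂E₂) = 1/(1600×198×10³) + 1/(1600×115×10³) = 8.591×10⁻⁹ N⁻¹.
So P = 0.001056 / 8.591×10⁻⁹ = 122.9 kN.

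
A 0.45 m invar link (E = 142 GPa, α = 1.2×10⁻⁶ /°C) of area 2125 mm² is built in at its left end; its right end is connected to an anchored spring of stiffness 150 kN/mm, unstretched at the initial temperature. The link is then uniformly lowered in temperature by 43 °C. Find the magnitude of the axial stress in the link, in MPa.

σ ≈ 1.34 MPa (tensile)

Free thermal contraction: δ_free = αΔT L = 1.2×10⁻⁶ × 43 × 450 = 0.02322 mm.
Let P be the tensile force in the spring. The link extends elastically by PL/(AE) and the spring stretches by P/k; together these equal δ_free.
P [ L/(AE) + 1/k ] = δ_free → P [ 450/(2125×142×10³) + 1/(150×10³) ] = 0.02322.
P = 0.02322 / 8.158×10⁻⁶ = 2846 N.
σ = P/A = 2846/2125 = 1.339 MPa.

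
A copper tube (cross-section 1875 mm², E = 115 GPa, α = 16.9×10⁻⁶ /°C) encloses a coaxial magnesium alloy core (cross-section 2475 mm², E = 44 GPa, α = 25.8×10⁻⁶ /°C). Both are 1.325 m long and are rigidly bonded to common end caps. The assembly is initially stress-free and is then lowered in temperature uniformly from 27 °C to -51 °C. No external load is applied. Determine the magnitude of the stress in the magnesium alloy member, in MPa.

The magnesium alloy has the larger α, so on cooling it would change length more than the copper if both were free. The rigid plates force a common final length, so the magnesium alloy is put into tension and the copper into compression, with equal and opposite forces P (no external load).
Compatibility of the two members (thermal + elastic change equal): (α₁ − α₂)ΔT = P·[1/(A₁E₁) + 1/(A₂E₂)].
|α₁ − α₂|·ΔT = 8.9×10⁻⁶ × 78 = 0.0006942.
1/(A₁E₁) + 1/(A₂E₂) = 1/(1875×115×10³) + 1/(2475×44×10³) = 1.382×10⁻⁸ N⁻¹.
P = 0.0006942 / 1.382×10⁻⁸ = 50230 N = 50.23 kN.
σ_{magnesium alloy} = P/A₂ = 50230/2475 = 20.29 MPa, tensile.

σ ≈ 20.3 MPa (tensile)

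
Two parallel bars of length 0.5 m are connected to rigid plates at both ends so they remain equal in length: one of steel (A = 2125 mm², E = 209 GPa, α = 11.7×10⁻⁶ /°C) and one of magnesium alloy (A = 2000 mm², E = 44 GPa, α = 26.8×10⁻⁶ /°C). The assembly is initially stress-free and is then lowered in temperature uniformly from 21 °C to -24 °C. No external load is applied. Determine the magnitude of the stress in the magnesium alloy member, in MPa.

σ ≈ 25 MPa (tensile)

Both members must finish at the same length. With the larger α, the magnesium alloy tends to over-contract; the plates restrain it, putting the magnesium alloy in tension and the steel in compression. With no external load the two internal forces are equal and opposite, magnitude P.
Compatibility of the two members (thermal + elastic change equal): (α₁ − α₂)ΔT = P·[1/(A₁E₁) + 1/(A₂E₂)].
|α₁ − α₂|·ΔT = 15.1×10⁻⁶ × 45 = 0.0006795.
1/(A₁E₁) + 1/(A₂E₂) = 1/(2125×209×10³) + 1/(2000×44×10³) = 1.362×10⁻⁸ N⁻¹.
P = 0.0006795 / 1.362×10⁻⁸ = 49910 N = 49.91 kN.
σ_{magnesium alloy} = P/A₂ = 49910/2000 = 24.95 MPa, tensile.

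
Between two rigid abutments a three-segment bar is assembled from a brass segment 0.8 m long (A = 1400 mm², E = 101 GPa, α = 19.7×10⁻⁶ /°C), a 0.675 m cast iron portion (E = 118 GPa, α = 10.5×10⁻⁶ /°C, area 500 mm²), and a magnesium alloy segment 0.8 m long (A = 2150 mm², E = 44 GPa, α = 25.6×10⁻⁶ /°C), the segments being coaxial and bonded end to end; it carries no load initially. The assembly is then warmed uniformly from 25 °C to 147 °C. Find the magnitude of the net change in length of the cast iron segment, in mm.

|ΔL| ≈ 1.5 mm

If the supports were absent, the total length change would be Σ αᵢΔT Lᵢ = 19.7×10⁻⁶×122×800 + 10.5×10⁻⁶×122×675 + 25.6×10⁻⁶×122×800 = 5.286 mm.
The walls prevent any net length change, so an axial force P (same in every segment) develops. Compatibility: P · Σ Lᵢ/(AᵢEᵢ) = δ_free.
Σ Lᵢ/(AᵢEᵢ) = 800/(1400×101×10³) + 675/(500×118×10³) + 800/(2150×44×10³) = 2.556×10⁻⁵ mm/N.
Hence P = δ_free / Σ(L/AE) = 5.286/2.556×10⁻⁵ = 206.8 kN (compressive).
For the cast iron segment, free thermal change = 10.5×10⁻⁶×122×675 = 0.8647 mm and elastic change from P = 206800×675/(500×118×10³) = 2.366 mm; these oppose, so the net change is 1.5 mm (segment shortens).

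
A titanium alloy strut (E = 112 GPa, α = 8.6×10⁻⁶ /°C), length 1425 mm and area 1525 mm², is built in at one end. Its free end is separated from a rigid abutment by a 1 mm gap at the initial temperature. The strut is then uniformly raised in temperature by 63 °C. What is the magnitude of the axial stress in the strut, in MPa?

Free thermal elongation = αΔT L = 8.6×10⁻⁶ × 63 × 1425 = 0.7721 mm.
Since δ_free = 0.772 mm is less than the 1 mm gap, the strut never touches the wall. No axial force develops.

σ ≈ 0 MPa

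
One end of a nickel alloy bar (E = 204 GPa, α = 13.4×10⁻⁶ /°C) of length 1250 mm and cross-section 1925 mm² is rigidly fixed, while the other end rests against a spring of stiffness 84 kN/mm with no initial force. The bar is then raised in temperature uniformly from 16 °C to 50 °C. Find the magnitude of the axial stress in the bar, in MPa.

The unrestrained thermal change is αΔT L = 13.4×10⁻⁶ × 34 × 1250 = 0.5695 mm.
With a force P in the spring, the elastic change of the bar is PL/(AE) and that of the spring is P/k; compatibility requires their sum to equal δ_free.
So P = δ_free / [L/(AE) + 1/k] = 0.5695 / [ 1250/(1925×204×10³) + 1/(84×10³) ].
P = 0.5695 / 1.509×10⁻⁵ = 37750 N.
σ = P/A = 37750/1925 = 19.61 MPa.

σ ≈ 19.6 MPa (compressive)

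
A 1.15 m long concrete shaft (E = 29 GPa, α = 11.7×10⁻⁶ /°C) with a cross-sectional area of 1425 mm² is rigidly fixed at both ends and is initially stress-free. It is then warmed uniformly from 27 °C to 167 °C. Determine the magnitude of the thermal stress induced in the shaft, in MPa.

σ ≈ 47.5 MPa (compressive)

With length fixed, the mechanical strain must cancel the thermal strain αΔT = 11.7×10⁻⁶ × 140 = 1638×10⁻⁶.
σ = EαΔT = 29×10³ × 11.7×10⁻⁶ × 140 = 47.5 MPa (compressive; the shaft is trying to expand).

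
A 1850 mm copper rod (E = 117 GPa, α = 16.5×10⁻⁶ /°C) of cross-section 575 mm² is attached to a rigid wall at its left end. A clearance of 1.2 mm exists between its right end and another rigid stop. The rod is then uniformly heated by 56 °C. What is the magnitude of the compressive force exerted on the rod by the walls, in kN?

P ≈ 18.5 kN

Unrestrained expansion: δ_free = αΔT L = 16.5×10⁻⁶ × 56 × 1850 = 1.709 mm.
The gap closes (δ_free > 1.2 mm) and the wall then resists a further 1.709 − 1.2 = 0.5094 mm of expansion.
So σ = E(δ_free − g)/L = 117×10³ × 0.5094/1850 = 32.22 MPa.
P = σA = 32.22 × 575 = 18.52 kN.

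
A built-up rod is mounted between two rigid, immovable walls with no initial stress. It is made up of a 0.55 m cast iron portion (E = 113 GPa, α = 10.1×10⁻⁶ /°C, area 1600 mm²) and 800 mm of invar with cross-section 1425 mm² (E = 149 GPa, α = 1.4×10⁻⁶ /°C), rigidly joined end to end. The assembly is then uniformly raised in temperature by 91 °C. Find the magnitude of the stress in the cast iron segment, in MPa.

σ ≈ 55.7 MPa (compressive)

With the walls removed the bar would change length by δ_free = Σ αᵢΔT Lᵢ = 10.1×10⁻⁶×91×550 + 1.4×10⁻⁶×91×800 = 0.6074 mm.
The rigid supports impose zero overall length change; the single axial force P common to all segments must satisfy P Σ Lᵢ/(AᵢEᵢ) = δ_free.
Σ Lᵢ/(AᵢEᵢ) = 550/(1600×113×10³) + 800/(1425×149×10³) = 6.81×10⁻⁶ mm/N.
Hence P = δ_free / Σ(L/AE) = 0.6074/6.81×10⁻⁶ = 89.2 kN (compressive).
σ_{cast iron} = P / A = 89200 / 1600 = 55.75 MPa.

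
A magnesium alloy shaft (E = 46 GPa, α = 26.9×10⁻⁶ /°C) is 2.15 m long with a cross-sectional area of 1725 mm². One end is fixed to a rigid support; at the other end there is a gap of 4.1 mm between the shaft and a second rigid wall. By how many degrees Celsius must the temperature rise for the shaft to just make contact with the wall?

Contact occurs when the free expansion equals the gap: αΔT L = 4.1 mm.
So ΔT = g/(αL) = 4.1/(26.9×10⁻⁶ × 2150) = 70.89 °C.

ΔT ≈ 70.9 °C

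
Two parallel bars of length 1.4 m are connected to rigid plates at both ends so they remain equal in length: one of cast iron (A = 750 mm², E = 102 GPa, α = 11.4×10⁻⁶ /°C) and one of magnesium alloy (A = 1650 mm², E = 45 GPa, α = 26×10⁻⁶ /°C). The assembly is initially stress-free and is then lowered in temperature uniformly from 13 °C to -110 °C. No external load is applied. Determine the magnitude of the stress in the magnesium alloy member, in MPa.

Equilibrium of a rigid end plate with no external load gives equal and opposite internal forces ±P in the two members. Since α_{magnesium alloy} > α_{cast iron}, cooling drives the magnesium alloy into tension and the cast iron into compression.
Setting the final lengths equal and cancelling L: (α₁ − α₂)ΔT = P/(A₁E₁) + P/(A₂E₂).
|α₁ − α₂|·ΔT = 14.6×10⁻⁶ × 123 = 0.001796.
1/(A₁E₁) + 1/(A₂E₂) = 1/(750×102×10³) + 1/(1650×45×10³) = 2.654×10⁻⁸ N⁻¹.
So P = 0.001796 / 2.654×10⁻⁸ = 67.66 kN.
σ_{magnesium alloy} = P/A₂ = 67660/1650 = 41.01 MPa, tensile.

σ ≈ 41 MPa (tensile)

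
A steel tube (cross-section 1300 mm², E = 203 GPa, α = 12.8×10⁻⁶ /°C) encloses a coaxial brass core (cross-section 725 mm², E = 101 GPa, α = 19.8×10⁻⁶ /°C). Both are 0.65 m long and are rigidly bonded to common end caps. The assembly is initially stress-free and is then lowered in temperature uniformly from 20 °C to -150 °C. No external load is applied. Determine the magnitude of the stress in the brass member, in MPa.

Equilibrium of a rigid end plate with no external load gives equal and opposite internal forces ±P in the two members. Since α_{brass} > α_{steel}, cooling drives the brass into tension and the steel into compression.
Equating the net (thermal + elastic) strains gives |α₁ − α₂|·ΔT = P·[1/(A₁E₁) + 1/(A₂E₂)].
|α₁ − α₂|·ΔT = 7×10⁻⁶ × 170 = 0.00119.
1/(A₁E₁) + 1/(A₂E₂) = 1/(1300×203×10³) + 1/(725×101×10³) = 1.745×10⁻⁸ N⁻¹.
P = 0.00119 / 1.745×10⁻⁸ = 68210 N = 68.21 kN.
σ_{brass} = P/A₂ = 68210/725 = 94.08 MPa, tensile.

σ ≈ 94.1 MPa (tensile)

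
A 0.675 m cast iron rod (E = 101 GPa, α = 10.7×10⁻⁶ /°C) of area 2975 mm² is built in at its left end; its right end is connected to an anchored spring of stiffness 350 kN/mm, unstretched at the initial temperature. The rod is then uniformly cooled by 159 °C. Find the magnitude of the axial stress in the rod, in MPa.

Free thermal contraction: δ_free = αΔT L = 10.7×10⁻⁶ × 159 × 675 = 1.148 mm.
Let P be the tensile force in the spring. The rod extends elastically by PL/(AE) and the spring stretches by P/k; together these equal δ_free.
So P = δ_free / [L/(AE) + 1/k] = 1.148 / [ 675/(2975×101×10³) + 1/(350×10³) ].
P = 1.148 / 5.104×10⁻⁶ = 225000 N.
σ = P/A = 225000/2975 = 75.63 MPa.

σ ≈ 75.6 MPa (tensile)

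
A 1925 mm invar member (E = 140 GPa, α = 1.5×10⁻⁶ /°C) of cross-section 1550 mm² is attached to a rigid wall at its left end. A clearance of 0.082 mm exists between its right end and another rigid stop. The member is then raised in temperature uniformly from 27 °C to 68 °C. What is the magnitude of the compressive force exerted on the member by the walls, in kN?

P ≈ 4.1 kN

If the wall were absent the member would grow by αΔT L = 1.5×10⁻⁶ × 41 × 1925 = 0.1184 mm.
After closing the 0.082 mm clearance, 0.1184 − 0.082 = 0.03639 mm of expansion remains to be suppressed by the wall.
Compatibility: PL/(AE) = 0.03639 mm, so σ = P/A = E × (0.03639/1925) = 2.646 MPa.
P = σA = 2.646 × 1550 = 4.102 kN.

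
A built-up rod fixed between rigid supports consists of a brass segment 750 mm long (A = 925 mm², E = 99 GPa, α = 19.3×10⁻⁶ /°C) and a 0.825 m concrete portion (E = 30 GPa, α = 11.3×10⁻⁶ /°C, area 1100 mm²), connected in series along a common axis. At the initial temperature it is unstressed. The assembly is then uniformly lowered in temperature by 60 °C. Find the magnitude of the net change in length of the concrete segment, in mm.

With the walls removed the bar would change length by δ_free = Σ αᵢΔT Lᵢ = 19.3×10⁻⁶×60×750 + 11.3×10⁻⁶×60×825 = 1.428 mm.
The walls prevent any net length change, so an axial force P (same in every segment) develops. Compatibility: P · Σ Lᵢ/(AᵢEᵢ) = δ_free.
The series flexibility is Σ Lᵢ/(AᵢEᵢ) = 750/(925×99×10³) + 825/(1100×30×10³) = 3.319×10⁻⁵ mm/N.
So P = 1.428 / 3.319×10⁻⁵ = 43.02 kN, tensile.
For the concrete segment, free thermal change = 11.3×10⁻⁶×60×825 = 0.5594 mm and elastic change from P = 43020×825/(1100×30×10³) = 1.076 mm; these oppose, so the net change is 0.516 mm (segment lengthens).

|ΔL| ≈ 0.516 mm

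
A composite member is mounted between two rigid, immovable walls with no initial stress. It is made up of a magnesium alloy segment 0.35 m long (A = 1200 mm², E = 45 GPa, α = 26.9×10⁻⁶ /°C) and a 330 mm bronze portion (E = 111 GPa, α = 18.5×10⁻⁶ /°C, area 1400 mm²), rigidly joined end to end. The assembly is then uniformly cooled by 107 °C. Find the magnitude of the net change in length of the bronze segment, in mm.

|ΔL| ≈ 0.243 mm

If the supports were absent, the total length change would be Σ αᵢΔT Lᵢ = 26.9×10⁻⁶×107×350 + 18.5×10⁻⁶×107×330 = 1.661 mm.
The rigid supports impose zero overall length change; the single axial force P common to all segments must satisfy P Σ Lᵢ/(AᵢEᵢ) = δ_free.
The series flexibility is Σ Lᵢ/(AᵢEᵢ) = 350/(1200×45×10³) + 330/(1400×111×10³) = 8.605×10⁻⁶ mm/N.
Hence P = δ_free / Σ(L/AE) = 1.661/8.605×10⁻⁶ = 193 kN (tensile).
For the bronze segment, free thermal change = 18.5×10⁻⁶×107×330 = 0.6532 mm and elastic change from P = 193000×330/(1400×111×10³) = 0.4098 mm; these oppose, so the net change is 0.243 mm (segment shortens).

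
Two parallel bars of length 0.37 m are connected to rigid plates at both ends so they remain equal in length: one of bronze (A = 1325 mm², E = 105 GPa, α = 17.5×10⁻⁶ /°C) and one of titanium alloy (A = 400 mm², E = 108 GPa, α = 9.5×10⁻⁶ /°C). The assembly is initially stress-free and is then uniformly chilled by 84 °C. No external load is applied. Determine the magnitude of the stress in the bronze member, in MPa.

σ ≈ 16.7 MPa (tensile)

Both members must finish at the same length. With the larger α, the bronze tends to over-contract; the plates restrain it, putting the bronze in tension and the titanium alloy in compression. With no external load the two internal forces are equal and opposite, magnitude P.
Compatibility of the two members (thermal + elastic change equal): (α₁ − α₂)ΔT = P·[1/(A₁E₁) + 1/(A₂E₂)].
|α₁ − α₂|·ΔT = 8×10⁻⁶ × 84 = 0.000672.
1/(A₁E₁) + 1/(A₂E₂) = 1/(1325×105×10³) + 1/(400×108×10³) = 3.034×10⁻⁸ N⁻¹.
So P = 0.000672 / 3.034×10⁻⁸ = 22.15 kN.
σ_{bronze} = P/A₁ = 22150/1325 = 16.72 MPa, tensile.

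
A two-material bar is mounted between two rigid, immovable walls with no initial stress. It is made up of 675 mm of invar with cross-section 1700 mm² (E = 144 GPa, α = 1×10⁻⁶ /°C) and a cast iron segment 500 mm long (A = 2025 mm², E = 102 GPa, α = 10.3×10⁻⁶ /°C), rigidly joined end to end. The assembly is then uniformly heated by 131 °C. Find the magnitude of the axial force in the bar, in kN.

Free thermal expansion of the whole bar: Σ αᵢΔT Lᵢ = 1×10⁻⁶×131×675 + 10.3×10⁻⁶×131×500 = 0.7631 mm.
Since the ends are fixed, an axial force P builds up, equal in every segment, with P · Σ Lᵢ/(AᵢEᵢ) = δ_free.
Σ Lᵢ/(AᵢEᵢ) = 675/(1700×144×10³) + 500/(2025×102×10³) = 5.178×10⁻⁶ mm/N.
Hence P = δ_free / Σ(L/AE) = 0.7631/5.178×10⁻⁶ = 147.4 kN (compressive).

P ≈ 147 kN (compressive)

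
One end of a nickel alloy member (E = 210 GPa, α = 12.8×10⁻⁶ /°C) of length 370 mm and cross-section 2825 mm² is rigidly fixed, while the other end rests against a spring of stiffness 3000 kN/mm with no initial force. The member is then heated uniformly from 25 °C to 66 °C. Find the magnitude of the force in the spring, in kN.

If the spring were absent the member would lengthen by αΔT L = 12.8×10⁻⁶ × 41 × 370 = 0.1942 mm.
Let P be the compressive force at the spring. The member shortens elastically by PL/(AE) and the spring compresses by P/k; together these equal δ_free.
So P = δ_free / [L/(AE) + 1/k] = 0.1942 / [ 370/(2825×210×10³) + 1/(3000×10³) ].
P = 0.1942 / 9.57×10⁻⁷ = 202900 N.

P ≈ 203 kN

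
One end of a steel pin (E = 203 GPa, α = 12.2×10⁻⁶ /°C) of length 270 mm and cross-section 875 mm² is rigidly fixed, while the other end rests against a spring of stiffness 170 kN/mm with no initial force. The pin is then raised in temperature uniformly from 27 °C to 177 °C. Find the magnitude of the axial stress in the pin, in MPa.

If the spring were absent the pin would lengthen by αΔT L = 12.2×10⁻⁶ × 150 × 270 = 0.4941 mm.
Let P be the compressive force at the spring. The pin shortens elastically by PL/(AE) and the spring compresses by P/k; together these equal δ_free.
So P = δ_free / [L/(AE) + 1/k] = 0.4941 / [ 270/(875×203×10³) + 1/(170×10³) ].
P = 0.4941 / 7.402×10⁻⁶ = 66750 N.
σ = P/A = 66750/875 = 76.28 MPa.

σ ≈ 76.3 MPa (compressive)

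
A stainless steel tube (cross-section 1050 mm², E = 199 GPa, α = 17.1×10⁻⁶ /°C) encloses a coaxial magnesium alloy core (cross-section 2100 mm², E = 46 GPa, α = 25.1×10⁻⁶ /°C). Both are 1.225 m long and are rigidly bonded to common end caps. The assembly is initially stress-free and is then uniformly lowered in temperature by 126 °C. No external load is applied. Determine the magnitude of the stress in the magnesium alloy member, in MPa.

σ ≈ 31.7 MPa (tensile)

Both members must finish at the same length. With the larger α, the magnesium alloy tends to over-contract; the plates restrain it, putting the magnesium alloy in tension and the stainless steel in compression. With no external load the two internal forces are equal and opposite, magnitude P.
Compatibility of the two members (thermal + elastic change equal): (α₁ − α₂)ΔT = P·[1/(A₁E₁) + 1/(A₂E₂)].
|α₁ − α₂|·ΔT = 8×10⁻⁶ × 126 = 0.001008.
1/(A₁E₁) + 1/(A₂E₂) = 1/(1050×199×10³) + 1/(2100×46×10³) = 1.514×10⁻⁸ N⁻¹.
So P = 0.001008 / 1.514×10⁻⁸ = 66.59 kN.
σ_{magnesium alloy} = P/A₂ = 66590/2100 = 31.71 MPa, tensile.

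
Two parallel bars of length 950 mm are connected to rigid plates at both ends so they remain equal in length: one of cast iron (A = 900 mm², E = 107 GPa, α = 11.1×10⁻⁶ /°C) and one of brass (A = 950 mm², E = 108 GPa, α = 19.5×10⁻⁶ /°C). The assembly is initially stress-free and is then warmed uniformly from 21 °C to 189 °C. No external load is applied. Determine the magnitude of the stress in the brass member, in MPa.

The brass has the larger α, so on heating it would change length more than the cast iron if both were free. The rigid plates force a common final length, so the brass is put into compression and the cast iron into tension, with equal and opposite forces P (no external load).
Compatibility of the two members (thermal + elastic change equal): (α₁ − α₂)ΔT = P·[1/(A₁E₁) + 1/(A₂E₂)].
|α₁ − α₂|·ΔT = 8.4×10⁻⁶ × 168 = 0.001411.
1/(A₁E₁) + 1/(A₂E₂) = 1/(900×107×10³) + 1/(950×108×10³) = 2.013×10⁻⁸ N⁻¹.
So P = 0.001411 / 2.013×10⁻⁸ = 70.1 kN.
σ_{brass} = P/A₂ = 70100/950 = 73.79 MPa, compressive.

σ ≈ 73.8 MPa (compressive)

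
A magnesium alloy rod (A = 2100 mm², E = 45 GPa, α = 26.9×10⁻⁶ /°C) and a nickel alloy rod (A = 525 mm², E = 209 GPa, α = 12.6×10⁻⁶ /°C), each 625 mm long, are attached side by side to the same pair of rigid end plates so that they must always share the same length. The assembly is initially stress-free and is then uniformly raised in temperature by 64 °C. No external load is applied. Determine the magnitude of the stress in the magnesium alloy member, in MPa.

σ ≈ 22.1 MPa (compressive)

The magnesium alloy has the larger α, so on heating it would change length more than the nickel alloy if both were free. The rigid plates force a common final length, so the magnesium alloy is put into compression and the nickel alloy into tension, with equal and opposite forces P (no external load).
Setting the final lengths equal and cancelling L: (α₁ − α₂)ΔT = P/(A₁E₁) + P/(A₂E₂).
|α₁ − α₂|·ΔT = 14.3×10⁻⁶ × 64 = 0.0009152.
1/(A₁E₁) + 1/(A₂E₂) = 1/(2100×45×10³) + 1/(525×209×10³) = 1.97×10⁻⁸ N⁻¹.
So P = 0.0009152 / 1.97×10⁻⁸ = 46.47 kN.
σ_{magnesium alloy} = P/A₁ = 46470/2100 = 22.13 MPa, compressive.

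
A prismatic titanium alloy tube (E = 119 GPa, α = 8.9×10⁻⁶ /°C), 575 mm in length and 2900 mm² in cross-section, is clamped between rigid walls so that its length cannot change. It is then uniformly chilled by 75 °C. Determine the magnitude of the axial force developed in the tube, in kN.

With zero net strain, σ = E·αΔT = 119 GPa × 8.9×10⁻⁶ × 75 = 79.43 MPa.
Axial force P = σA = 79.43 × 2900 = 230400 N = 230.4 kN, tensile.

P ≈ 230 kN (tensile)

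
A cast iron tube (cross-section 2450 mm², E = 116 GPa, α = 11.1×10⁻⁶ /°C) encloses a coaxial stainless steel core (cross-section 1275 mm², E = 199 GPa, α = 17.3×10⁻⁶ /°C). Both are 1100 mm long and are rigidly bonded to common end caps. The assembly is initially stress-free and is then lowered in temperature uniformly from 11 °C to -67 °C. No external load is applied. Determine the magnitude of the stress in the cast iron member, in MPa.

σ ≈ 26.5 MPa (compressive)

The stainless steel has the larger α, so on cooling it would change length more than the cast iron if both were free. The rigid plates force a common final length, so the stainless steel is put into tension and the cast iron into compression, with equal and opposite forces P (no external load).
Equating the net (thermal + elastic) strains gives |α₁ − α₂|·ΔT = P·[1/(A₁E₁) + 1/(A₂E₂)].
|α₁ − α₂|·ΔT = 6.2×10⁻⁶ × 78 = 0.0004836.
1/(A₁E₁) + 1/(A₂E₂) = 1/(2450×116×10³) + 1/(1275×199×10³) = 7.46×10⁻⁹ N⁻¹.
P = 0.0004836 / 7.46×10⁻⁹ = 64830 N = 64.83 kN.
σ_{cast iron} = P/A₁ = 64830/2450 = 26.46 MPa, compressive.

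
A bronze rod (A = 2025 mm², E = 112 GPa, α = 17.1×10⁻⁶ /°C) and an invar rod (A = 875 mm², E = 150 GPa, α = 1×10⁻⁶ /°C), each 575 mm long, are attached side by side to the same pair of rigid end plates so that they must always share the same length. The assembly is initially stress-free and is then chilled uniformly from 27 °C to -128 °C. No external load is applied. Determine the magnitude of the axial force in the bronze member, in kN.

Equilibrium of a rigid end plate with no external load gives equal and opposite internal forces ±P in the two members. Since α_{bronze} > α_{invar}, cooling drives the bronze into tension and the invar into compression.
Equating the net (thermal + elastic) strains gives |α₁ − α₂|·ΔT = P·[1/(A₁E₁) + 1/(A₂E₂)].
|α₁ − α₂|·ΔT = 16.1×10⁻⁶ × 155 = 0.002496.
1/(A₁E₁) + 1/(A₂E₂) = 1/(2025×112×10³) + 1/(875×150×10³) = 1.203×10⁻⁸ N⁻¹.
So P = 0.002496 / 1.203×10⁻⁸ = 207.5 kN.

P ≈ 207 kN (tensile in the bronze)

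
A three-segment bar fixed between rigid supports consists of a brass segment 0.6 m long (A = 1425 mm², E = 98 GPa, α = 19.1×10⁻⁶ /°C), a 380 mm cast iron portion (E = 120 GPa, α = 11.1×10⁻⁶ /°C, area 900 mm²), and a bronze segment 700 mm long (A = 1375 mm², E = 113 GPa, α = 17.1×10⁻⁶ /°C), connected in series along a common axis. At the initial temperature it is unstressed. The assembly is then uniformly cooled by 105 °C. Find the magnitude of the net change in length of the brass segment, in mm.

|ΔL| ≈ 0.191 mm

If the supports were absent, the total length change would be Σ αᵢΔT Lᵢ = 19.1×10⁻⁶×105×600 + 11.1×10⁻⁶×105×380 + 17.1×10⁻⁶×105×700 = 2.903 mm.
The walls prevent any net length change, so an axial force P (same in every segment) develops. Compatibility: P · Σ Lᵢ/(AᵢEᵢ) = δ_free.
Σ Lᵢ/(AᵢEᵢ) = 600/(1425×98×10³) + 380/(900×120×10³) + 700/(1375×113×10³) = 1.232×10⁻⁵ mm/N.
P = 2.903 / 1.232×10⁻⁵ = 235600 N = 235.6 kN, tensile.
For the brass segment, free thermal change = 19.1×10⁻⁶×105×600 = 1.203 mm and elastic change from P = 235600×600/(1425×98×10³) = 1.012 mm; these oppose, so the net change is 0.191 mm (segment shortens).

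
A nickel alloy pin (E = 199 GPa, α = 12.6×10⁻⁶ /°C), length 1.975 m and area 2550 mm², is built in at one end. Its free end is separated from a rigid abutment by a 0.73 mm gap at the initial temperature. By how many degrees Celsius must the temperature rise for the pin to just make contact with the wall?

ΔT ≈ 29.3 °C

Contact occurs when the free expansion equals the gap: αΔT L = 0.73 mm.
ΔT = 0.73 / (12.6×10⁻⁶ × 1975) = 29.33 °C.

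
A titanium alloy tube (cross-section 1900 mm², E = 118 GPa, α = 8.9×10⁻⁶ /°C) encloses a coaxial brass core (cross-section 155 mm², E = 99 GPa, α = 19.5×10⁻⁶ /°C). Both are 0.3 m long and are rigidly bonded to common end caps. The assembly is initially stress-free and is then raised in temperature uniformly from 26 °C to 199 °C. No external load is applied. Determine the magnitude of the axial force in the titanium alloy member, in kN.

P ≈ 26.3 kN (tensile in the titanium alloy)

Both members must finish at the same length. With the larger α, the brass tends to over-expand; the plates restrain it, putting the brass in compression and the titanium alloy in tension. With no external load the two internal forces are equal and opposite, magnitude P.
Compatibility of the two members (thermal + elastic change equal): (α₁ − α₂)ΔT = P·[1/(A₁E₁) + 1/(A₂E₂)].
|α₁ − α₂|·ΔT = 10.6×10⁻⁶ × 173 = 0.001834.
1/(A₁E₁) + 1/(A₂E₂) = 1/(1900×118×10³) + 1/(155×99×10³) = 6.963×10⁻⁸ N⁻¹.
So P = 0.001834 / 6.963×10⁻⁸ = 26.34 kN.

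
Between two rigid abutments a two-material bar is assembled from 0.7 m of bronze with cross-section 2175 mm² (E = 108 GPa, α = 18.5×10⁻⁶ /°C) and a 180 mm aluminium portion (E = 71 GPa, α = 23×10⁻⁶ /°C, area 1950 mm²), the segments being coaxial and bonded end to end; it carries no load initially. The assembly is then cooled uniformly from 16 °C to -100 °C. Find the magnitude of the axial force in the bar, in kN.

P ≈ 463 kN (tensile)

Free thermal contraction of the whole bar: Σ αᵢΔT Lᵢ = 18.5×10⁻⁶×116×700 + 23×10⁻⁶×116×180 = 1.982 mm.
The walls prevent any net length change, so an axial force P (same in every segment) develops. Compatibility: P · Σ Lᵢ/(AᵢEᵢ) = δ_free.
The series flexibility is Σ Lᵢ/(AᵢEᵢ) = 700/(2175×108×10³) + 180/(1950×71×10³) = 4.28×10⁻⁶ mm/N.
Hence P = δ_free / Σ(L/AE) = 1.982/4.28×10⁻⁶ = 463.2 kN (tensile).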